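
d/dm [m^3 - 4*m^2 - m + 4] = 3*m^2 - 8*m - 1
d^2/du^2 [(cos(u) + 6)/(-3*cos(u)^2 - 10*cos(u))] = 3*(62*sin(u)^4/cos(u)^3 - 3*sin(u)^2 + 177 + 216/cos(u) - 360/cos(u)^2 - 462/cos(u)^3)/(3*cos(u) + 10)^3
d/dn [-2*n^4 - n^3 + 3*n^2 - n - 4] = -8*n^3 - 3*n^2 + 6*n - 1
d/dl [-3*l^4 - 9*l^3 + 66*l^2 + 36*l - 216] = -12*l^3 - 27*l^2 + 132*l + 36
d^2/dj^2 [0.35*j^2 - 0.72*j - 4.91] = 0.700000000000000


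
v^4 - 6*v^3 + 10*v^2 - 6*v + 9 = (v - 3)^2*(v - I)*(v + I)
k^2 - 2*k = k*(k - 2)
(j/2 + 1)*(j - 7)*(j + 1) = j^3/2 - 2*j^2 - 19*j/2 - 7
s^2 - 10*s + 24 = (s - 6)*(s - 4)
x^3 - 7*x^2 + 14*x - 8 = (x - 4)*(x - 2)*(x - 1)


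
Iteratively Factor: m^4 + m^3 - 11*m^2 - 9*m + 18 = (m - 1)*(m^3 + 2*m^2 - 9*m - 18) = (m - 1)*(m + 2)*(m^2 - 9) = (m - 3)*(m - 1)*(m + 2)*(m + 3)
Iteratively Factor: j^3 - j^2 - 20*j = (j - 5)*(j^2 + 4*j) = j*(j - 5)*(j + 4)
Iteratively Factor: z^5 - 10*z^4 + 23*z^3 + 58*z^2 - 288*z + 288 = (z - 4)*(z^4 - 6*z^3 - z^2 + 54*z - 72) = (z - 4)*(z - 3)*(z^3 - 3*z^2 - 10*z + 24) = (z - 4)*(z - 3)*(z - 2)*(z^2 - z - 12) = (z - 4)^2*(z - 3)*(z - 2)*(z + 3)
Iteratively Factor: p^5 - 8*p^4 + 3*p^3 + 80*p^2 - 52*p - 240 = (p - 3)*(p^4 - 5*p^3 - 12*p^2 + 44*p + 80) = (p - 3)*(p + 2)*(p^3 - 7*p^2 + 2*p + 40) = (p - 4)*(p - 3)*(p + 2)*(p^2 - 3*p - 10) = (p - 5)*(p - 4)*(p - 3)*(p + 2)*(p + 2)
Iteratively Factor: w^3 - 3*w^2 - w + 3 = (w - 3)*(w^2 - 1) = (w - 3)*(w + 1)*(w - 1)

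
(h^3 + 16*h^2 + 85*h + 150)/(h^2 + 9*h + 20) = (h^2 + 11*h + 30)/(h + 4)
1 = 1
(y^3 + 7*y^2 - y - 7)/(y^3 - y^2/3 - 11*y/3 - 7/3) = 3*(y^2 + 6*y - 7)/(3*y^2 - 4*y - 7)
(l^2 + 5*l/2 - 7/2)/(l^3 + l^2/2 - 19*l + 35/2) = (2*l + 7)/(2*l^2 + 3*l - 35)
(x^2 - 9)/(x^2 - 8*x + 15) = (x + 3)/(x - 5)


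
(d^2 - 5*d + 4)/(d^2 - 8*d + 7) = (d - 4)/(d - 7)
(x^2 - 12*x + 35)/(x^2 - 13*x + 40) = (x - 7)/(x - 8)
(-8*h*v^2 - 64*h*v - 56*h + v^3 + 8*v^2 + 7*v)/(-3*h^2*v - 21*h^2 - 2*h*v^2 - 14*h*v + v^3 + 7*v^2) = (-8*h*v - 8*h + v^2 + v)/(-3*h^2 - 2*h*v + v^2)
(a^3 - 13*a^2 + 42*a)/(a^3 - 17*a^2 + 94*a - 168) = a/(a - 4)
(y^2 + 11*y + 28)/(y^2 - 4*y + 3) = (y^2 + 11*y + 28)/(y^2 - 4*y + 3)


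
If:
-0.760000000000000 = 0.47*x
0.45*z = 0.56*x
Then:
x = -1.62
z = -2.01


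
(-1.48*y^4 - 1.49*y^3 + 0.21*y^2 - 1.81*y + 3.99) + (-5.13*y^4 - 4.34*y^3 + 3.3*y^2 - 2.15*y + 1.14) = -6.61*y^4 - 5.83*y^3 + 3.51*y^2 - 3.96*y + 5.13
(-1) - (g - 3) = 2 - g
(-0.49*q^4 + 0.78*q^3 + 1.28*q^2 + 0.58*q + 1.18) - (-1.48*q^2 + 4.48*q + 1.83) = -0.49*q^4 + 0.78*q^3 + 2.76*q^2 - 3.9*q - 0.65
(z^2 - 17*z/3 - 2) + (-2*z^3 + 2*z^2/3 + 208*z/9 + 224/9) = -2*z^3 + 5*z^2/3 + 157*z/9 + 206/9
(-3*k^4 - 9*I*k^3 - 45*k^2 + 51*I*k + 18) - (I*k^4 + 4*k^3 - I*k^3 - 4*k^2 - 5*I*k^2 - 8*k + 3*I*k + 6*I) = -3*k^4 - I*k^4 - 4*k^3 - 8*I*k^3 - 41*k^2 + 5*I*k^2 + 8*k + 48*I*k + 18 - 6*I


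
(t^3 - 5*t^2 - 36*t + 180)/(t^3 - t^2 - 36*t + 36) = (t - 5)/(t - 1)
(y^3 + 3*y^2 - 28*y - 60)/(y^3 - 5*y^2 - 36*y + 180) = (y + 2)/(y - 6)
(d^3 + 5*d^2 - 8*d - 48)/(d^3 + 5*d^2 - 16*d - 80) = (d^2 + d - 12)/(d^2 + d - 20)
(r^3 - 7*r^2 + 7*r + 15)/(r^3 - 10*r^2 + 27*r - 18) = (r^2 - 4*r - 5)/(r^2 - 7*r + 6)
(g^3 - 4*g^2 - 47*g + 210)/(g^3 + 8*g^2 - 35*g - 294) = (g - 5)/(g + 7)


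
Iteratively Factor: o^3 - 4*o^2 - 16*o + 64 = (o + 4)*(o^2 - 8*o + 16) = (o - 4)*(o + 4)*(o - 4)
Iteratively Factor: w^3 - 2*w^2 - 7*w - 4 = (w + 1)*(w^2 - 3*w - 4) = (w - 4)*(w + 1)*(w + 1)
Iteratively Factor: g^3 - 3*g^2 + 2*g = (g)*(g^2 - 3*g + 2) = g*(g - 1)*(g - 2)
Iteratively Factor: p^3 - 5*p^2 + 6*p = (p)*(p^2 - 5*p + 6) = p*(p - 3)*(p - 2)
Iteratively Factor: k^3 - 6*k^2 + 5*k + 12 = (k - 4)*(k^2 - 2*k - 3) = (k - 4)*(k + 1)*(k - 3)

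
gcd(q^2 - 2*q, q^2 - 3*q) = q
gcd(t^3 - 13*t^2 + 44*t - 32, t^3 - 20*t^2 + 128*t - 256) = t^2 - 12*t + 32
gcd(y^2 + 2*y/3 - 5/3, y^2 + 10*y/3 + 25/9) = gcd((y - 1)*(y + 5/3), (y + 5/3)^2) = y + 5/3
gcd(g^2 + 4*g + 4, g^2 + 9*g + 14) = g + 2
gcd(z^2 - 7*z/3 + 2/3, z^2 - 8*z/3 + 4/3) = z - 2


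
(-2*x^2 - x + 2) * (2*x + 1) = -4*x^3 - 4*x^2 + 3*x + 2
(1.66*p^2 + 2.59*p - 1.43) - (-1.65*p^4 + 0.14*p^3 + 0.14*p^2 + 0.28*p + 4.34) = 1.65*p^4 - 0.14*p^3 + 1.52*p^2 + 2.31*p - 5.77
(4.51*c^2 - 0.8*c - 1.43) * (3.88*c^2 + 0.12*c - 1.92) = 17.4988*c^4 - 2.5628*c^3 - 14.3036*c^2 + 1.3644*c + 2.7456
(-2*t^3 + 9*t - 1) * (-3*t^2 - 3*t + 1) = 6*t^5 + 6*t^4 - 29*t^3 - 24*t^2 + 12*t - 1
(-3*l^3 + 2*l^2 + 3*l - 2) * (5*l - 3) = -15*l^4 + 19*l^3 + 9*l^2 - 19*l + 6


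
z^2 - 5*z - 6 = (z - 6)*(z + 1)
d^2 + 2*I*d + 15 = (d - 3*I)*(d + 5*I)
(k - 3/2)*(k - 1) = k^2 - 5*k/2 + 3/2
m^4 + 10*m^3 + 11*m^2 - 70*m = m*(m - 2)*(m + 5)*(m + 7)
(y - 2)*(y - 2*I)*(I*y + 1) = I*y^3 + 3*y^2 - 2*I*y^2 - 6*y - 2*I*y + 4*I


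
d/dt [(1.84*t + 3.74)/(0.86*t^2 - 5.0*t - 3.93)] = (-1.5824*t^2 - 6.4328*t + 11.4688)/(0.7396*t^4 - 8.6*t^3 + 18.2404*t^2 + 39.3*t + 15.4449)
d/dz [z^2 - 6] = 2*z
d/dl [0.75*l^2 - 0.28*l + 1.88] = 1.5*l - 0.28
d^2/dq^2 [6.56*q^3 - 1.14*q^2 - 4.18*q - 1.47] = 39.36*q - 2.28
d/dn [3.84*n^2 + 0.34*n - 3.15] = 7.68*n + 0.34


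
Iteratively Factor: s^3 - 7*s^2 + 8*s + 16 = (s - 4)*(s^2 - 3*s - 4) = (s - 4)*(s + 1)*(s - 4)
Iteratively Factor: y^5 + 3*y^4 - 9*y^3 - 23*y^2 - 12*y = (y - 3)*(y^4 + 6*y^3 + 9*y^2 + 4*y) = (y - 3)*(y + 1)*(y^3 + 5*y^2 + 4*y) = (y - 3)*(y + 1)*(y + 4)*(y^2 + y) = y*(y - 3)*(y + 1)*(y + 4)*(y + 1)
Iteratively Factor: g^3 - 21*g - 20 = (g - 5)*(g^2 + 5*g + 4) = (g - 5)*(g + 4)*(g + 1)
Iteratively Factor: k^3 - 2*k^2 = (k - 2)*(k^2) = k*(k - 2)*(k)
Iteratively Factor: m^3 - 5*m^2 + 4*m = (m - 1)*(m^2 - 4*m) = m*(m - 1)*(m - 4)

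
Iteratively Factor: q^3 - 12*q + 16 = (q - 2)*(q^2 + 2*q - 8) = (q - 2)*(q + 4)*(q - 2)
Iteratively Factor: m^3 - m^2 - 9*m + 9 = (m - 3)*(m^2 + 2*m - 3) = (m - 3)*(m + 3)*(m - 1)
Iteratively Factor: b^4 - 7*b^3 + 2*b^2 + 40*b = (b)*(b^3 - 7*b^2 + 2*b + 40) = b*(b + 2)*(b^2 - 9*b + 20) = b*(b - 4)*(b + 2)*(b - 5)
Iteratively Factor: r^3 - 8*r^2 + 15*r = (r)*(r^2 - 8*r + 15) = r*(r - 5)*(r - 3)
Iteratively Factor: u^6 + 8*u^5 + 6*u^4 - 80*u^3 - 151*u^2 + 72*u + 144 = (u + 4)*(u^5 + 4*u^4 - 10*u^3 - 40*u^2 + 9*u + 36) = (u + 3)*(u + 4)*(u^4 + u^3 - 13*u^2 - u + 12) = (u + 3)*(u + 4)^2*(u^3 - 3*u^2 - u + 3) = (u - 3)*(u + 3)*(u + 4)^2*(u^2 - 1) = (u - 3)*(u - 1)*(u + 3)*(u + 4)^2*(u + 1)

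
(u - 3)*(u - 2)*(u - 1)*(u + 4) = u^4 - 2*u^3 - 13*u^2 + 38*u - 24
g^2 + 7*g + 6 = (g + 1)*(g + 6)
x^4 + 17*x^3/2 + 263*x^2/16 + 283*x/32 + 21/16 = (x + 1/4)*(x + 1/2)*(x + 7/4)*(x + 6)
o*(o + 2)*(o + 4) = o^3 + 6*o^2 + 8*o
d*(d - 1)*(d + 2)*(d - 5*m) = d^4 - 5*d^3*m + d^3 - 5*d^2*m - 2*d^2 + 10*d*m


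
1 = 1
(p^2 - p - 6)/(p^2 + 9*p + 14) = (p - 3)/(p + 7)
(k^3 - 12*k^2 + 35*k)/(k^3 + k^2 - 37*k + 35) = k*(k - 7)/(k^2 + 6*k - 7)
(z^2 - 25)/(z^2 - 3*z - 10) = (z + 5)/(z + 2)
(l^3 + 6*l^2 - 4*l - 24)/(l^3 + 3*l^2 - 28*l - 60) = (l - 2)/(l - 5)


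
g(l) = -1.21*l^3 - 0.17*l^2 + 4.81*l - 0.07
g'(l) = -3.63*l^2 - 0.34*l + 4.81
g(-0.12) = -0.65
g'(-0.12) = 4.80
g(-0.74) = -3.23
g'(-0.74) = 3.07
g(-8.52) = 694.96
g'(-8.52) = -255.80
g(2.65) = -11.03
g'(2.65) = -21.58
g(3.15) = -24.42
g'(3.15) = -32.28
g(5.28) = -157.52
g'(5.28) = -98.18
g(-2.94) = 15.07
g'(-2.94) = -25.57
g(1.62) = 2.13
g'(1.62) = -5.27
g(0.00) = -0.07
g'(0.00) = 4.81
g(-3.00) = 16.64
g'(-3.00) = -26.84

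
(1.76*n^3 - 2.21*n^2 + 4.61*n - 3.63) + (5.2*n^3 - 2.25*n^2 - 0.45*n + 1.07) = 6.96*n^3 - 4.46*n^2 + 4.16*n - 2.56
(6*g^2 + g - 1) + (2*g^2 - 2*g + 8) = 8*g^2 - g + 7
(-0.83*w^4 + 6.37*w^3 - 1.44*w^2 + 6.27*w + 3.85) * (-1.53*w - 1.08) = 1.2699*w^5 - 8.8497*w^4 - 4.6764*w^3 - 8.0379*w^2 - 12.6621*w - 4.158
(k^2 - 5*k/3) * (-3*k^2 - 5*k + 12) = -3*k^4 + 61*k^2/3 - 20*k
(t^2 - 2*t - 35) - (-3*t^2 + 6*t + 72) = 4*t^2 - 8*t - 107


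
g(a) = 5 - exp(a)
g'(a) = -exp(a)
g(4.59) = -93.49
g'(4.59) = -98.49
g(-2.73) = 4.93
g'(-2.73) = -0.07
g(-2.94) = 4.95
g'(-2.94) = -0.05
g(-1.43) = 4.76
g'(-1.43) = -0.24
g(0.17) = 3.81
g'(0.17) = -1.19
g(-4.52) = 4.99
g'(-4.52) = -0.01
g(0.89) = 2.56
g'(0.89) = -2.44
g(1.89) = -1.62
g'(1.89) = -6.62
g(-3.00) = 4.95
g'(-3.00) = -0.05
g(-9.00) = 5.00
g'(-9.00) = 0.00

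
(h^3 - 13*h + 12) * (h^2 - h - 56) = h^5 - h^4 - 69*h^3 + 25*h^2 + 716*h - 672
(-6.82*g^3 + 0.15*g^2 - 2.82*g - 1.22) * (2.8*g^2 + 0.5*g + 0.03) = -19.096*g^5 - 2.99*g^4 - 8.0256*g^3 - 4.8215*g^2 - 0.6946*g - 0.0366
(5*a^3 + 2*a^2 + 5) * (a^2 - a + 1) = 5*a^5 - 3*a^4 + 3*a^3 + 7*a^2 - 5*a + 5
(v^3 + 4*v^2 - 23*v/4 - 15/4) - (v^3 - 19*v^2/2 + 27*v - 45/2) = 27*v^2/2 - 131*v/4 + 75/4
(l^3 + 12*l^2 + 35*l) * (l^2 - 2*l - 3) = l^5 + 10*l^4 + 8*l^3 - 106*l^2 - 105*l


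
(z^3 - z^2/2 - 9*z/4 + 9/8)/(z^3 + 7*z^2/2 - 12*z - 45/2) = (z^2 - 2*z + 3/4)/(z^2 + 2*z - 15)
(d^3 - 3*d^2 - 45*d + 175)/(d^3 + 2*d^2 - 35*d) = (d - 5)/d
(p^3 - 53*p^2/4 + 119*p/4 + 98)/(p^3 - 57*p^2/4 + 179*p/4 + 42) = (4*p + 7)/(4*p + 3)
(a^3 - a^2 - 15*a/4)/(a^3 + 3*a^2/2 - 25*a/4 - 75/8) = 2*a/(2*a + 5)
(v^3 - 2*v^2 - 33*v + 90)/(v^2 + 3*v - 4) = (v^3 - 2*v^2 - 33*v + 90)/(v^2 + 3*v - 4)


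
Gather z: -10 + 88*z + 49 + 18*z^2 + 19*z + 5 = 18*z^2 + 107*z + 44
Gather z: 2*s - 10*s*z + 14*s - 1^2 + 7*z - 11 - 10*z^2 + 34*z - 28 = 16*s - 10*z^2 + z*(41 - 10*s) - 40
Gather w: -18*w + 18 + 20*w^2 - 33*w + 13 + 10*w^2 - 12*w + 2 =30*w^2 - 63*w + 33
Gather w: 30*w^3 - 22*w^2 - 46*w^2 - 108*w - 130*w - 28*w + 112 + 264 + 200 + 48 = 30*w^3 - 68*w^2 - 266*w + 624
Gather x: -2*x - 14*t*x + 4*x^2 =4*x^2 + x*(-14*t - 2)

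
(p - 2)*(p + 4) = p^2 + 2*p - 8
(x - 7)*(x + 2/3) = x^2 - 19*x/3 - 14/3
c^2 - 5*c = c*(c - 5)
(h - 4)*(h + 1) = h^2 - 3*h - 4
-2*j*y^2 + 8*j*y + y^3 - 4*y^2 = y*(-2*j + y)*(y - 4)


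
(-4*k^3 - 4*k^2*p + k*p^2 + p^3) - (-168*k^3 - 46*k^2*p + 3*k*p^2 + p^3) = 164*k^3 + 42*k^2*p - 2*k*p^2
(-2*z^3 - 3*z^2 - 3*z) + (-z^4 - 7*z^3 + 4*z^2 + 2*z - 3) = -z^4 - 9*z^3 + z^2 - z - 3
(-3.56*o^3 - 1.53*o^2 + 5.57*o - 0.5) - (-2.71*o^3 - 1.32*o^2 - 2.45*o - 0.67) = -0.85*o^3 - 0.21*o^2 + 8.02*o + 0.17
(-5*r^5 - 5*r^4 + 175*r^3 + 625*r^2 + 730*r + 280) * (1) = -5*r^5 - 5*r^4 + 175*r^3 + 625*r^2 + 730*r + 280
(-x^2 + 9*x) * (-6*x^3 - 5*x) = 6*x^5 - 54*x^4 + 5*x^3 - 45*x^2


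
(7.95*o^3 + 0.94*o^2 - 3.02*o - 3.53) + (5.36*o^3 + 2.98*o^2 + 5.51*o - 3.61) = 13.31*o^3 + 3.92*o^2 + 2.49*o - 7.14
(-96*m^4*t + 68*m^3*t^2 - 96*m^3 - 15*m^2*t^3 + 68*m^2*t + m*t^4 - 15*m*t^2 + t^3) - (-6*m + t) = -96*m^4*t + 68*m^3*t^2 - 96*m^3 - 15*m^2*t^3 + 68*m^2*t + m*t^4 - 15*m*t^2 + 6*m + t^3 - t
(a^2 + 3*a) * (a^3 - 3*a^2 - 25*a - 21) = a^5 - 34*a^3 - 96*a^2 - 63*a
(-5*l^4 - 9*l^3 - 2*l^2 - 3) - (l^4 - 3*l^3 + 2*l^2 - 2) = -6*l^4 - 6*l^3 - 4*l^2 - 1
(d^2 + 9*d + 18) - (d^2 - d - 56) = 10*d + 74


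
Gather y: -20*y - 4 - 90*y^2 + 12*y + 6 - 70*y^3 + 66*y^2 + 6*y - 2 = -70*y^3 - 24*y^2 - 2*y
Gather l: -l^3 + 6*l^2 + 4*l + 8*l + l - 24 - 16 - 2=-l^3 + 6*l^2 + 13*l - 42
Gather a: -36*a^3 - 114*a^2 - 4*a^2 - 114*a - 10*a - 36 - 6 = -36*a^3 - 118*a^2 - 124*a - 42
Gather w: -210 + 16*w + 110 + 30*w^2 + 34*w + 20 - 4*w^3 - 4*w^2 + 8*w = -4*w^3 + 26*w^2 + 58*w - 80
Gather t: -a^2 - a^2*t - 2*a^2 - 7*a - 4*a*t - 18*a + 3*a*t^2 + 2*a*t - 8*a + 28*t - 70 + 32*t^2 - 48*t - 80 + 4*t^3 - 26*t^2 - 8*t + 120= -3*a^2 - 33*a + 4*t^3 + t^2*(3*a + 6) + t*(-a^2 - 2*a - 28) - 30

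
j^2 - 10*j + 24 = (j - 6)*(j - 4)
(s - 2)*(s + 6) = s^2 + 4*s - 12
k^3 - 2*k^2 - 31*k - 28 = (k - 7)*(k + 1)*(k + 4)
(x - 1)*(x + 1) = x^2 - 1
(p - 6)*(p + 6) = p^2 - 36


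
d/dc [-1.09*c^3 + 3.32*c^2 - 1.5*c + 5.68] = -3.27*c^2 + 6.64*c - 1.5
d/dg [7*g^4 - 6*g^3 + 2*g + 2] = 28*g^3 - 18*g^2 + 2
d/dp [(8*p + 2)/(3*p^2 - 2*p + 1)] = 12*(-2*p^2 - p + 1)/(9*p^4 - 12*p^3 + 10*p^2 - 4*p + 1)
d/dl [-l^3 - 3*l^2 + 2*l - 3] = -3*l^2 - 6*l + 2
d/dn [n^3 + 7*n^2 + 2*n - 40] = 3*n^2 + 14*n + 2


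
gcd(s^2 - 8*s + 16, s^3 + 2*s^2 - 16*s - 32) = s - 4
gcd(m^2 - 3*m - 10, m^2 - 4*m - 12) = m + 2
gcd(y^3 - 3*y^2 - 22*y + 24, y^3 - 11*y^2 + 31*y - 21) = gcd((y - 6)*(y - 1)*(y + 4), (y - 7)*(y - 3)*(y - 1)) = y - 1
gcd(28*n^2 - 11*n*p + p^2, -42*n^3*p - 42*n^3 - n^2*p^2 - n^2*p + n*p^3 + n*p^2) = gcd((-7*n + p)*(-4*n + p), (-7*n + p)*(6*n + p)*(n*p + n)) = -7*n + p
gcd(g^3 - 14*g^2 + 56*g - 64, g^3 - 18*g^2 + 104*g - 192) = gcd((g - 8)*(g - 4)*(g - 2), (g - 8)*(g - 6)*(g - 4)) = g^2 - 12*g + 32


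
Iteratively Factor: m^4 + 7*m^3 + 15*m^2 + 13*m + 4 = (m + 1)*(m^3 + 6*m^2 + 9*m + 4) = (m + 1)^2*(m^2 + 5*m + 4) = (m + 1)^2*(m + 4)*(m + 1)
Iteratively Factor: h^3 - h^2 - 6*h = (h)*(h^2 - h - 6) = h*(h - 3)*(h + 2)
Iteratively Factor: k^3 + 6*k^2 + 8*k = (k)*(k^2 + 6*k + 8) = k*(k + 4)*(k + 2)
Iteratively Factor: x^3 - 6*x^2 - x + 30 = (x - 3)*(x^2 - 3*x - 10) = (x - 5)*(x - 3)*(x + 2)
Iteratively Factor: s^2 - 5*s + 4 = (s - 4)*(s - 1)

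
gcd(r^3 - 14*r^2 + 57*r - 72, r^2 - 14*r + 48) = r - 8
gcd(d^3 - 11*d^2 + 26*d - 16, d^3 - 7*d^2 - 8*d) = d - 8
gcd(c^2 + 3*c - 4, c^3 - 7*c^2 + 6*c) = c - 1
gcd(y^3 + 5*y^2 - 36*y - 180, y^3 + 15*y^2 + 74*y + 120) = y^2 + 11*y + 30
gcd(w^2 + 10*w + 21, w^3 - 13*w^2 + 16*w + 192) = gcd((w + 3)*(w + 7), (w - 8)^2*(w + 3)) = w + 3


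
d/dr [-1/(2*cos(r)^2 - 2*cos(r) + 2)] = (1 - 2*cos(r))*sin(r)/(2*(sin(r)^2 + cos(r) - 2)^2)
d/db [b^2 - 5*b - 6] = 2*b - 5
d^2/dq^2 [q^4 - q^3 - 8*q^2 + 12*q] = 12*q^2 - 6*q - 16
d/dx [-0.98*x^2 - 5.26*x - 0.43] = -1.96*x - 5.26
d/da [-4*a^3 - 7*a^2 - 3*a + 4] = -12*a^2 - 14*a - 3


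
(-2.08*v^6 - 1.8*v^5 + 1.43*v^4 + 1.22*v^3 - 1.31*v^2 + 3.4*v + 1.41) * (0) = 0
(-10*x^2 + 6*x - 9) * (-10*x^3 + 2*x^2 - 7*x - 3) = 100*x^5 - 80*x^4 + 172*x^3 - 30*x^2 + 45*x + 27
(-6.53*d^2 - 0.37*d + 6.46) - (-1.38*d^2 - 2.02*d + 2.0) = -5.15*d^2 + 1.65*d + 4.46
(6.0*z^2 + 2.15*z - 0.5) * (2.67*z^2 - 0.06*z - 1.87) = 16.02*z^4 + 5.3805*z^3 - 12.684*z^2 - 3.9905*z + 0.935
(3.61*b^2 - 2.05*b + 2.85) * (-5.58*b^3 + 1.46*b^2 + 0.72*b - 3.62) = -20.1438*b^5 + 16.7096*b^4 - 16.2968*b^3 - 10.3832*b^2 + 9.473*b - 10.317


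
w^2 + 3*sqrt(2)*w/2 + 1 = (w + sqrt(2)/2)*(w + sqrt(2))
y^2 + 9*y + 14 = (y + 2)*(y + 7)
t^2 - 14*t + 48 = (t - 8)*(t - 6)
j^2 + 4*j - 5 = (j - 1)*(j + 5)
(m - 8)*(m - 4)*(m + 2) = m^3 - 10*m^2 + 8*m + 64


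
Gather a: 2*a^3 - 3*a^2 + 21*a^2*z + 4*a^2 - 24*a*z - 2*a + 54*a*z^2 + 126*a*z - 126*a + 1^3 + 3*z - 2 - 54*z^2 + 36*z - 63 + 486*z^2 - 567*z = 2*a^3 + a^2*(21*z + 1) + a*(54*z^2 + 102*z - 128) + 432*z^2 - 528*z - 64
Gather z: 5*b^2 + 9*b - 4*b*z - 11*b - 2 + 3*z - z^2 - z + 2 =5*b^2 - 2*b - z^2 + z*(2 - 4*b)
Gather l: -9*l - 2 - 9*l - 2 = -18*l - 4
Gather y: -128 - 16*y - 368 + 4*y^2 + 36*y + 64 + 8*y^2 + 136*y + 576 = 12*y^2 + 156*y + 144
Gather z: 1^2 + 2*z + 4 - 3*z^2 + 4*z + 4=-3*z^2 + 6*z + 9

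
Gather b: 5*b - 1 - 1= 5*b - 2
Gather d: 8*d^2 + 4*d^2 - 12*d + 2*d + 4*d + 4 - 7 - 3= 12*d^2 - 6*d - 6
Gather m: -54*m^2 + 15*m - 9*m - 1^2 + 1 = -54*m^2 + 6*m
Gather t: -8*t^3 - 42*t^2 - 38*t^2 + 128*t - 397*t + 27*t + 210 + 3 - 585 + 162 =-8*t^3 - 80*t^2 - 242*t - 210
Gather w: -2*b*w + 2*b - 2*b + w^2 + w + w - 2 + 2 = w^2 + w*(2 - 2*b)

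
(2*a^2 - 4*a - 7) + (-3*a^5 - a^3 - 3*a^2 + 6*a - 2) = -3*a^5 - a^3 - a^2 + 2*a - 9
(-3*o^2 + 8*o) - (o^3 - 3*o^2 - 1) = -o^3 + 8*o + 1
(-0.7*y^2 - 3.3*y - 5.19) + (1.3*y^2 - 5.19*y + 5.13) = 0.6*y^2 - 8.49*y - 0.0600000000000005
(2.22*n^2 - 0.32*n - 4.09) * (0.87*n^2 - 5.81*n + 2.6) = 1.9314*n^4 - 13.1766*n^3 + 4.0729*n^2 + 22.9309*n - 10.634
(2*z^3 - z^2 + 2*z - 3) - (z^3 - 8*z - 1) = z^3 - z^2 + 10*z - 2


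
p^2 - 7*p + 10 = (p - 5)*(p - 2)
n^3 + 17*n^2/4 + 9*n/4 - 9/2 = (n - 3/4)*(n + 2)*(n + 3)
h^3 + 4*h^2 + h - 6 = (h - 1)*(h + 2)*(h + 3)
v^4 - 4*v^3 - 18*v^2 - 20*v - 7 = (v - 7)*(v + 1)^3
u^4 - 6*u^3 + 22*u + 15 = (u - 5)*(u - 3)*(u + 1)^2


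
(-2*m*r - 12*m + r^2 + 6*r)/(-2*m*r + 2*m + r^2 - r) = (r + 6)/(r - 1)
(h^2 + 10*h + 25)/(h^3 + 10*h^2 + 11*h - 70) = (h + 5)/(h^2 + 5*h - 14)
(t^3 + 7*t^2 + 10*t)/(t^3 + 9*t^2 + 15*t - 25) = t*(t + 2)/(t^2 + 4*t - 5)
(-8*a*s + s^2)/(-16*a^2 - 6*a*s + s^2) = s/(2*a + s)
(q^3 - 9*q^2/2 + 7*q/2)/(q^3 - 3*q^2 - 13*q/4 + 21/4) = 2*q/(2*q + 3)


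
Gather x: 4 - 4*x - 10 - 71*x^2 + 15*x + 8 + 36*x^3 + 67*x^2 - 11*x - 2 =36*x^3 - 4*x^2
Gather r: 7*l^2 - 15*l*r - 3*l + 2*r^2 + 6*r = 7*l^2 - 3*l + 2*r^2 + r*(6 - 15*l)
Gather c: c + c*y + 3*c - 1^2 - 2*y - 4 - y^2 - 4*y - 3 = c*(y + 4) - y^2 - 6*y - 8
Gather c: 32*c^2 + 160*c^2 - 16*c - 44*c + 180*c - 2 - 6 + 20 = 192*c^2 + 120*c + 12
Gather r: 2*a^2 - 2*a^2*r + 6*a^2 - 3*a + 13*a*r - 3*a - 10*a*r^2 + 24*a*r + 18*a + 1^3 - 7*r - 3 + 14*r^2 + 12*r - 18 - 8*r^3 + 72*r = 8*a^2 + 12*a - 8*r^3 + r^2*(14 - 10*a) + r*(-2*a^2 + 37*a + 77) - 20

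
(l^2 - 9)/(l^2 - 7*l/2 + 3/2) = 2*(l + 3)/(2*l - 1)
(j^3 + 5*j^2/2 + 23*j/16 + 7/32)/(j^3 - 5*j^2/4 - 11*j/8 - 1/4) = (j + 7/4)/(j - 2)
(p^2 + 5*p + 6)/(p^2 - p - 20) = (p^2 + 5*p + 6)/(p^2 - p - 20)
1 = 1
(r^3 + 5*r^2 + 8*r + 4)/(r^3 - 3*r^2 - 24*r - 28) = (r + 1)/(r - 7)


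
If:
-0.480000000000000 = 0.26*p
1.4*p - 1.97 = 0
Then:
No Solution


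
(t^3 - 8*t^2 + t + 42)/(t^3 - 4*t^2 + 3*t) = (t^2 - 5*t - 14)/(t*(t - 1))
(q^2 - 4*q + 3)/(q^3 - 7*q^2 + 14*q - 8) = (q - 3)/(q^2 - 6*q + 8)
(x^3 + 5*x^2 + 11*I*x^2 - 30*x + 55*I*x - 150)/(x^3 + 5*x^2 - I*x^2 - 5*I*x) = (x^2 + 11*I*x - 30)/(x*(x - I))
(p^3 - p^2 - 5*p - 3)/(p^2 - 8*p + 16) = (p^3 - p^2 - 5*p - 3)/(p^2 - 8*p + 16)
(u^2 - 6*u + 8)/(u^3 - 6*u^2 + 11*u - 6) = (u - 4)/(u^2 - 4*u + 3)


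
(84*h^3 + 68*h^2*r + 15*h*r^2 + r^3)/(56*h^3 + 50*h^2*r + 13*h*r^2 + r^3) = (6*h + r)/(4*h + r)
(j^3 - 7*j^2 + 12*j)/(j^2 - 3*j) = j - 4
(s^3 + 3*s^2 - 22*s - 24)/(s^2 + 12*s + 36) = (s^2 - 3*s - 4)/(s + 6)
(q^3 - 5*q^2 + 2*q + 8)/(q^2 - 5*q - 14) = (-q^3 + 5*q^2 - 2*q - 8)/(-q^2 + 5*q + 14)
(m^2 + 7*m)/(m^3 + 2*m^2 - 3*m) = (m + 7)/(m^2 + 2*m - 3)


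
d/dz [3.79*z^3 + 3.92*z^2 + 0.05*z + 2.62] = 11.37*z^2 + 7.84*z + 0.05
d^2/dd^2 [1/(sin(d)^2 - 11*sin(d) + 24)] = (-4*sin(d)^4 + 33*sin(d)^3 - 19*sin(d)^2 - 330*sin(d) + 194)/(sin(d)^2 - 11*sin(d) + 24)^3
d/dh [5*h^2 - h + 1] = 10*h - 1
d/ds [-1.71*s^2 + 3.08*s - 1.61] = 3.08 - 3.42*s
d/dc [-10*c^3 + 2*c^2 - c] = -30*c^2 + 4*c - 1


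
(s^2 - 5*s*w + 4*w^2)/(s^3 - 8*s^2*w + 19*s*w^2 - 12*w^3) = 1/(s - 3*w)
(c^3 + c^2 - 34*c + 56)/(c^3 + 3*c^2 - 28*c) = (c - 2)/c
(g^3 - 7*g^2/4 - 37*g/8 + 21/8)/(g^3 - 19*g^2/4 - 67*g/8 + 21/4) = (g - 3)/(g - 6)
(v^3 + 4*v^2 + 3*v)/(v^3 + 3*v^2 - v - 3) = v/(v - 1)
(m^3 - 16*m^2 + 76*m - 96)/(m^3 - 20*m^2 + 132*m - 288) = (m - 2)/(m - 6)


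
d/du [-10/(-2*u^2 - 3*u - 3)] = 10*(-4*u - 3)/(2*u^2 + 3*u + 3)^2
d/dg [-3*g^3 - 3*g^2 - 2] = 3*g*(-3*g - 2)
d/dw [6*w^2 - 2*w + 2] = 12*w - 2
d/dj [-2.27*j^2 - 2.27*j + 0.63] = -4.54*j - 2.27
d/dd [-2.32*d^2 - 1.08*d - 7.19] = -4.64*d - 1.08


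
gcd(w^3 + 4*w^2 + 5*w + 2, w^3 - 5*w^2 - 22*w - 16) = w^2 + 3*w + 2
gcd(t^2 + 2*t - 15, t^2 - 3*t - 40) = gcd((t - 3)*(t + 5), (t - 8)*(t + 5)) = t + 5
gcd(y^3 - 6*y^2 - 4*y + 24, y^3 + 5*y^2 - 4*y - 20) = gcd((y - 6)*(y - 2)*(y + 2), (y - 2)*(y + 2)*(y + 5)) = y^2 - 4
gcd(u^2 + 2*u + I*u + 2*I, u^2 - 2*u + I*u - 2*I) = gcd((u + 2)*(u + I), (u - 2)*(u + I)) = u + I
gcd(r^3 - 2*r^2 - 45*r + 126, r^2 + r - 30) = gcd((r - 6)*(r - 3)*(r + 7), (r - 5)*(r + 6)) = 1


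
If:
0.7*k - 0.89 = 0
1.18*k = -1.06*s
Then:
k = 1.27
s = -1.42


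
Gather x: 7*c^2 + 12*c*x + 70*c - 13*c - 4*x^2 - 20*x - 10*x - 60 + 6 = 7*c^2 + 57*c - 4*x^2 + x*(12*c - 30) - 54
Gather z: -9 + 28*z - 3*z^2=-3*z^2 + 28*z - 9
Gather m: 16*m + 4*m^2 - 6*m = 4*m^2 + 10*m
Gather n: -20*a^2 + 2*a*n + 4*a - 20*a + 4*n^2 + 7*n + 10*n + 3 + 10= -20*a^2 - 16*a + 4*n^2 + n*(2*a + 17) + 13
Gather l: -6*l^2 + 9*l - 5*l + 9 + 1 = -6*l^2 + 4*l + 10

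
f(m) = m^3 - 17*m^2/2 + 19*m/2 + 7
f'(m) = 3*m^2 - 17*m + 19/2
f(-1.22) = -19.06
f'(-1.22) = 34.71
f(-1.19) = -18.03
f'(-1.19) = 33.98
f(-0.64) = -2.82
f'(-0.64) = 21.61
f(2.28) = -3.67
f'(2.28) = -13.66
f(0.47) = 9.69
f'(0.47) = 2.17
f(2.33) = -4.36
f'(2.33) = -13.82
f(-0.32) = 3.06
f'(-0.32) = 15.25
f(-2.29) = -71.34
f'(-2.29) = 64.16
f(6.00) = -26.00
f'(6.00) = 15.50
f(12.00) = 625.00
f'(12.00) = 237.50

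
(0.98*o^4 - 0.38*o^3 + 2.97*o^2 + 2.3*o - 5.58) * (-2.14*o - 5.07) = -2.0972*o^5 - 4.1554*o^4 - 4.4292*o^3 - 19.9799*o^2 + 0.280200000000001*o + 28.2906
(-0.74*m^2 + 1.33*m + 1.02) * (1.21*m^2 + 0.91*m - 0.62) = -0.8954*m^4 + 0.9359*m^3 + 2.9033*m^2 + 0.1036*m - 0.6324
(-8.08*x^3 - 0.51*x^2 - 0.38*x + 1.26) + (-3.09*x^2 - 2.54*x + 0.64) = -8.08*x^3 - 3.6*x^2 - 2.92*x + 1.9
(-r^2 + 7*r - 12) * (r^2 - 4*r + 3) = -r^4 + 11*r^3 - 43*r^2 + 69*r - 36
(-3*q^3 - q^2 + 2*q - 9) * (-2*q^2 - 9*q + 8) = 6*q^5 + 29*q^4 - 19*q^3 - 8*q^2 + 97*q - 72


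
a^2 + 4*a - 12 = (a - 2)*(a + 6)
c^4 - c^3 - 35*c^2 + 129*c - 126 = (c - 3)^2*(c - 2)*(c + 7)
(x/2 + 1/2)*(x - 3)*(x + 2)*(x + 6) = x^4/2 + 3*x^3 - 7*x^2/2 - 24*x - 18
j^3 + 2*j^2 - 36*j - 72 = (j - 6)*(j + 2)*(j + 6)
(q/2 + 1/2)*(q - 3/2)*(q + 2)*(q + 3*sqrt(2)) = q^4/2 + 3*q^3/4 + 3*sqrt(2)*q^3/2 - 5*q^2/4 + 9*sqrt(2)*q^2/4 - 15*sqrt(2)*q/4 - 3*q/2 - 9*sqrt(2)/2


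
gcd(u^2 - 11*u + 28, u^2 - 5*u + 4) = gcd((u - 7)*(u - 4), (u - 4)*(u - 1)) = u - 4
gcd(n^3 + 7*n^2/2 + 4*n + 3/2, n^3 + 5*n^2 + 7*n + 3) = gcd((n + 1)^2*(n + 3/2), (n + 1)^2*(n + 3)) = n^2 + 2*n + 1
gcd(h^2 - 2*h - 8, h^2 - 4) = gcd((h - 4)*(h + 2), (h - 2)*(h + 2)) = h + 2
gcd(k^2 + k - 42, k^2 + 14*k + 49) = k + 7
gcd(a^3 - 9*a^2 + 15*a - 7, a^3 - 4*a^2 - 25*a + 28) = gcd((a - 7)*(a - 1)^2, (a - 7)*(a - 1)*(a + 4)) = a^2 - 8*a + 7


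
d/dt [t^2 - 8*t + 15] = 2*t - 8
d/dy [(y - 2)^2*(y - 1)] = (y - 2)*(3*y - 4)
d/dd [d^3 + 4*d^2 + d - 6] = 3*d^2 + 8*d + 1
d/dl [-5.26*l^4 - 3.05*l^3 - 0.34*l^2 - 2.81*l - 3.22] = -21.04*l^3 - 9.15*l^2 - 0.68*l - 2.81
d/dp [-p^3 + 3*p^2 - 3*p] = -3*p^2 + 6*p - 3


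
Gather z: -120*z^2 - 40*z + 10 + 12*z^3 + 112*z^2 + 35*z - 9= 12*z^3 - 8*z^2 - 5*z + 1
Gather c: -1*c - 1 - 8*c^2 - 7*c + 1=-8*c^2 - 8*c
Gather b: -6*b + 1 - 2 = -6*b - 1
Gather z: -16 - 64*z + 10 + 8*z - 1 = -56*z - 7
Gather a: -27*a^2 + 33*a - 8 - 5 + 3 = -27*a^2 + 33*a - 10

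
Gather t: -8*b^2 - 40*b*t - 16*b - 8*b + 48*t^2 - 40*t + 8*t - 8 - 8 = -8*b^2 - 24*b + 48*t^2 + t*(-40*b - 32) - 16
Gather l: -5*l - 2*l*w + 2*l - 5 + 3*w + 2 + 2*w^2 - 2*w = l*(-2*w - 3) + 2*w^2 + w - 3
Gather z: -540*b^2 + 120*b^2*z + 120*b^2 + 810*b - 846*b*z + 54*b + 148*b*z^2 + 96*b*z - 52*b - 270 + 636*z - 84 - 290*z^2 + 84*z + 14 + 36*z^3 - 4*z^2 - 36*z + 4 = -420*b^2 + 812*b + 36*z^3 + z^2*(148*b - 294) + z*(120*b^2 - 750*b + 684) - 336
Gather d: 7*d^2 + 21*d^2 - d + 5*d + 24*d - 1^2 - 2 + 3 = 28*d^2 + 28*d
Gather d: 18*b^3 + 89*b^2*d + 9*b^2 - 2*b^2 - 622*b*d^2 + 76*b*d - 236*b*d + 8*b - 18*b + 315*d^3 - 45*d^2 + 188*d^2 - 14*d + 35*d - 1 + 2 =18*b^3 + 7*b^2 - 10*b + 315*d^3 + d^2*(143 - 622*b) + d*(89*b^2 - 160*b + 21) + 1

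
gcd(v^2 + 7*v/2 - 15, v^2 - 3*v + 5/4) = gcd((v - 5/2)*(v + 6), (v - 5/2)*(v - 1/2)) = v - 5/2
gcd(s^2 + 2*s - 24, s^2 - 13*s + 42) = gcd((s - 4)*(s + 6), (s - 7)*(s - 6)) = 1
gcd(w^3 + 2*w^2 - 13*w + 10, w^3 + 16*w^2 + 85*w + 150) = w + 5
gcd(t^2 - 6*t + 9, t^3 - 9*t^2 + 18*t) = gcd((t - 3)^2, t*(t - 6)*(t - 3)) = t - 3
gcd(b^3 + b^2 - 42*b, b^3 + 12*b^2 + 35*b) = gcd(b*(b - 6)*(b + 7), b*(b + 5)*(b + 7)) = b^2 + 7*b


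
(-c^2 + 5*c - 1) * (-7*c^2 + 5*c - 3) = 7*c^4 - 40*c^3 + 35*c^2 - 20*c + 3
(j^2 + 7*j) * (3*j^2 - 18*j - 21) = 3*j^4 + 3*j^3 - 147*j^2 - 147*j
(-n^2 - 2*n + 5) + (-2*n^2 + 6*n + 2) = -3*n^2 + 4*n + 7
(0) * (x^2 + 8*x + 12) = 0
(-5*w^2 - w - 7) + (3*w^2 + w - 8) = -2*w^2 - 15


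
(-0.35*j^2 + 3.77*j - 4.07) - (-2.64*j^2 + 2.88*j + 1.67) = 2.29*j^2 + 0.89*j - 5.74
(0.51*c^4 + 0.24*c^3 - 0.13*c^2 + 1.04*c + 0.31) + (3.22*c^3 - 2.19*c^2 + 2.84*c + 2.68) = 0.51*c^4 + 3.46*c^3 - 2.32*c^2 + 3.88*c + 2.99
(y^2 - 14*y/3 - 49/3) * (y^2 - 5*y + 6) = y^4 - 29*y^3/3 + 13*y^2 + 161*y/3 - 98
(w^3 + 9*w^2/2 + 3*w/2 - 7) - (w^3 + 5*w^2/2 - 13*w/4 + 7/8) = 2*w^2 + 19*w/4 - 63/8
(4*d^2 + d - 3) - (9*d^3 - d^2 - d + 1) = -9*d^3 + 5*d^2 + 2*d - 4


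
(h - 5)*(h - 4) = h^2 - 9*h + 20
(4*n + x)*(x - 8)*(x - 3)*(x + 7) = 4*n*x^3 - 16*n*x^2 - 212*n*x + 672*n + x^4 - 4*x^3 - 53*x^2 + 168*x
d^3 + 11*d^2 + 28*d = d*(d + 4)*(d + 7)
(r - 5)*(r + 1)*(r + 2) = r^3 - 2*r^2 - 13*r - 10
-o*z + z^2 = z*(-o + z)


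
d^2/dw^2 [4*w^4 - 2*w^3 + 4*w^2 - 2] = 48*w^2 - 12*w + 8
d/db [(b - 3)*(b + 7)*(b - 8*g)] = 3*b^2 - 16*b*g + 8*b - 32*g - 21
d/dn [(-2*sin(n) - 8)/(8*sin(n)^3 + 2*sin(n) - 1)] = 2*(16*sin(n)^3 + 96*sin(n)^2 + 9)*cos(n)/(8*sin(n)^3 + 2*sin(n) - 1)^2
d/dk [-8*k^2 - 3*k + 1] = -16*k - 3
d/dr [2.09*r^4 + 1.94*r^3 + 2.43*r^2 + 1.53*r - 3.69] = 8.36*r^3 + 5.82*r^2 + 4.86*r + 1.53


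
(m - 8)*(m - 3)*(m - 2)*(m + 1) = m^4 - 12*m^3 + 33*m^2 - 2*m - 48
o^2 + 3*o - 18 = (o - 3)*(o + 6)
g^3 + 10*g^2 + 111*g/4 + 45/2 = (g + 3/2)*(g + 5/2)*(g + 6)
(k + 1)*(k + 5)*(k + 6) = k^3 + 12*k^2 + 41*k + 30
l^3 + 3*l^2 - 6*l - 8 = (l - 2)*(l + 1)*(l + 4)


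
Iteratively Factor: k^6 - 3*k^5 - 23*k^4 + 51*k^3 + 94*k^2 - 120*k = (k + 4)*(k^5 - 7*k^4 + 5*k^3 + 31*k^2 - 30*k) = (k + 2)*(k + 4)*(k^4 - 9*k^3 + 23*k^2 - 15*k) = (k - 1)*(k + 2)*(k + 4)*(k^3 - 8*k^2 + 15*k) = k*(k - 1)*(k + 2)*(k + 4)*(k^2 - 8*k + 15) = k*(k - 3)*(k - 1)*(k + 2)*(k + 4)*(k - 5)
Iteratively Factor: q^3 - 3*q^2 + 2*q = (q - 2)*(q^2 - q) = (q - 2)*(q - 1)*(q)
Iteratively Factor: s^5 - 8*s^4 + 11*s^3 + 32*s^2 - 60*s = (s - 5)*(s^4 - 3*s^3 - 4*s^2 + 12*s) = (s - 5)*(s - 2)*(s^3 - s^2 - 6*s) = (s - 5)*(s - 3)*(s - 2)*(s^2 + 2*s) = s*(s - 5)*(s - 3)*(s - 2)*(s + 2)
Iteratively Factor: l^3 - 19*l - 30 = (l + 2)*(l^2 - 2*l - 15) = (l + 2)*(l + 3)*(l - 5)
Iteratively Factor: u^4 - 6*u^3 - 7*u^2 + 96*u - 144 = (u + 4)*(u^3 - 10*u^2 + 33*u - 36) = (u - 4)*(u + 4)*(u^2 - 6*u + 9) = (u - 4)*(u - 3)*(u + 4)*(u - 3)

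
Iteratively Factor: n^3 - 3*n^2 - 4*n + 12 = (n - 3)*(n^2 - 4) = (n - 3)*(n - 2)*(n + 2)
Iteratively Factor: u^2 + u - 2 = (u - 1)*(u + 2)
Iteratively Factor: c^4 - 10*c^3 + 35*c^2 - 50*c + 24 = (c - 2)*(c^3 - 8*c^2 + 19*c - 12) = (c - 3)*(c - 2)*(c^2 - 5*c + 4) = (c - 4)*(c - 3)*(c - 2)*(c - 1)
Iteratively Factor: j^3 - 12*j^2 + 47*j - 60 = (j - 5)*(j^2 - 7*j + 12) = (j - 5)*(j - 3)*(j - 4)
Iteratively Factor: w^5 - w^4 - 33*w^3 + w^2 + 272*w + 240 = (w - 5)*(w^4 + 4*w^3 - 13*w^2 - 64*w - 48) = (w - 5)*(w - 4)*(w^3 + 8*w^2 + 19*w + 12) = (w - 5)*(w - 4)*(w + 3)*(w^2 + 5*w + 4) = (w - 5)*(w - 4)*(w + 3)*(w + 4)*(w + 1)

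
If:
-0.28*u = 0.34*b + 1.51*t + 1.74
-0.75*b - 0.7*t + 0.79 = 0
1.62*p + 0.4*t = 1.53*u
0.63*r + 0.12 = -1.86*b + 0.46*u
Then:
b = 0.219116825041923*u + 2.69524874231414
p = 1.0024118584767*u + 0.434369155815029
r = 0.0832423895587674*u - 8.14787723921318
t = -0.234768026830632*u - 1.75919508105087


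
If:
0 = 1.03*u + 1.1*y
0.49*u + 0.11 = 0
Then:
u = -0.22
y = 0.21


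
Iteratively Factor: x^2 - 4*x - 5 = (x + 1)*(x - 5)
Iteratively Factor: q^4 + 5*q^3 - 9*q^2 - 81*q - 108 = (q + 3)*(q^3 + 2*q^2 - 15*q - 36) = (q + 3)^2*(q^2 - q - 12) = (q - 4)*(q + 3)^2*(q + 3)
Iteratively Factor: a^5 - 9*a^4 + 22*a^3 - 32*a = (a - 2)*(a^4 - 7*a^3 + 8*a^2 + 16*a) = (a - 2)*(a + 1)*(a^3 - 8*a^2 + 16*a) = a*(a - 2)*(a + 1)*(a^2 - 8*a + 16) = a*(a - 4)*(a - 2)*(a + 1)*(a - 4)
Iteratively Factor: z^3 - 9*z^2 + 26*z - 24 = (z - 3)*(z^2 - 6*z + 8) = (z - 4)*(z - 3)*(z - 2)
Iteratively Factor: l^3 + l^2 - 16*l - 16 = (l + 1)*(l^2 - 16) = (l - 4)*(l + 1)*(l + 4)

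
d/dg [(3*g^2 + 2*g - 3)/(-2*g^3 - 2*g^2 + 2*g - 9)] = 2*(3*g^4 + 4*g^3 - 4*g^2 - 33*g - 6)/(4*g^6 + 8*g^5 - 4*g^4 + 28*g^3 + 40*g^2 - 36*g + 81)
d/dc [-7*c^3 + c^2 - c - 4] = -21*c^2 + 2*c - 1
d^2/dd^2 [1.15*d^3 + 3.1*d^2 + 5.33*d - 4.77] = 6.9*d + 6.2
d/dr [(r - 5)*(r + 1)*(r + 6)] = 3*r^2 + 4*r - 29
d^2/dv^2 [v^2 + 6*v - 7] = 2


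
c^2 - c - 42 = (c - 7)*(c + 6)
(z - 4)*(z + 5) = z^2 + z - 20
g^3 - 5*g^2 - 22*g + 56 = (g - 7)*(g - 2)*(g + 4)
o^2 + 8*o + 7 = (o + 1)*(o + 7)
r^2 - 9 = (r - 3)*(r + 3)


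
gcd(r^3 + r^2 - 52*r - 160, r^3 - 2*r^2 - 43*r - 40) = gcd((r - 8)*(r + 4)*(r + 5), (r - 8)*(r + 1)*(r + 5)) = r^2 - 3*r - 40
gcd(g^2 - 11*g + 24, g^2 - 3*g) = g - 3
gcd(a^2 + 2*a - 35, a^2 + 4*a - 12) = 1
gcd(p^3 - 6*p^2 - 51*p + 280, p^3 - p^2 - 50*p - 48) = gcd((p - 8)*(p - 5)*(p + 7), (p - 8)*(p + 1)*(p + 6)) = p - 8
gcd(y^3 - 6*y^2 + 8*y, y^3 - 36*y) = y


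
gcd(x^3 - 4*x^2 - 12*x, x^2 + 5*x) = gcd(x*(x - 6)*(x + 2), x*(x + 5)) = x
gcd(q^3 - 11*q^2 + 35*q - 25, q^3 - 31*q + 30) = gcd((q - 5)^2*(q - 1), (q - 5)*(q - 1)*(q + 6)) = q^2 - 6*q + 5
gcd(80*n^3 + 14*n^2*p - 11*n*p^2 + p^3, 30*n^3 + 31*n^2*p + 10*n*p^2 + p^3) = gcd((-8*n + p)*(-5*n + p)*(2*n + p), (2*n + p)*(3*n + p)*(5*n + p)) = 2*n + p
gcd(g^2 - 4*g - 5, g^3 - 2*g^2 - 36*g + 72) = 1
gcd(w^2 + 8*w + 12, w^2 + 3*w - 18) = w + 6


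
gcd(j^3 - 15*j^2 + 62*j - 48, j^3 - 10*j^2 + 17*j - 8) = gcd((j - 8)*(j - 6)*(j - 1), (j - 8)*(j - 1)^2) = j^2 - 9*j + 8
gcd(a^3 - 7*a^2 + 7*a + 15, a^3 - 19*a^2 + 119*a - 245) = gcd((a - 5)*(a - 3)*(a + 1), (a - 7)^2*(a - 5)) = a - 5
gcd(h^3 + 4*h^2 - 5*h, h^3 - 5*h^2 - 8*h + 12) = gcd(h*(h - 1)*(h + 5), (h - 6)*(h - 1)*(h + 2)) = h - 1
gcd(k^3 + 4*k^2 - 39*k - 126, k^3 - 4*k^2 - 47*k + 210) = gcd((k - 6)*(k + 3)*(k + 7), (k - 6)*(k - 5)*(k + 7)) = k^2 + k - 42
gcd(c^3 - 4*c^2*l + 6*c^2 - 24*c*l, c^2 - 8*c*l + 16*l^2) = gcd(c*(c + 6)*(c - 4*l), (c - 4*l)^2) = c - 4*l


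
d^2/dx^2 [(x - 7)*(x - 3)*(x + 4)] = 6*x - 12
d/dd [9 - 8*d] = -8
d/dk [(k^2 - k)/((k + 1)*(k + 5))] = (7*k^2 + 10*k - 5)/(k^4 + 12*k^3 + 46*k^2 + 60*k + 25)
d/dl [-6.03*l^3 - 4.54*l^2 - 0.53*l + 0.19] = -18.09*l^2 - 9.08*l - 0.53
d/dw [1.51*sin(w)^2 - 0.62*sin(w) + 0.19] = (3.02*sin(w) - 0.62)*cos(w)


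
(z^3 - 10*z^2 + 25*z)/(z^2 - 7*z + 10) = z*(z - 5)/(z - 2)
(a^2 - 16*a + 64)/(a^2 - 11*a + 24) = (a - 8)/(a - 3)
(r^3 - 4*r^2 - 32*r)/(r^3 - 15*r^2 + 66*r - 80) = r*(r + 4)/(r^2 - 7*r + 10)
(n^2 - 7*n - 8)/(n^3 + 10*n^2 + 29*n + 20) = (n - 8)/(n^2 + 9*n + 20)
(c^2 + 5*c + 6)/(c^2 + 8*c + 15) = (c + 2)/(c + 5)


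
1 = 1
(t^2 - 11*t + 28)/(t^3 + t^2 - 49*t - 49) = (t - 4)/(t^2 + 8*t + 7)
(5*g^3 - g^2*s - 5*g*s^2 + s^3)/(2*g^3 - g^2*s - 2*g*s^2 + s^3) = (-5*g + s)/(-2*g + s)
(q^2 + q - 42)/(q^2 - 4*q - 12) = (q + 7)/(q + 2)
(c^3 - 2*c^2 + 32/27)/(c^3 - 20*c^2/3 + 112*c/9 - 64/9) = (c + 2/3)/(c - 4)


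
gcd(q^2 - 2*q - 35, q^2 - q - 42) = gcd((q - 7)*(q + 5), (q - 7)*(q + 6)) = q - 7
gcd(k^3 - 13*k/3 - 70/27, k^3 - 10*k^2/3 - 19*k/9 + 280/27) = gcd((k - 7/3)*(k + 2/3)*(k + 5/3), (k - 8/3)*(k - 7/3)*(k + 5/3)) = k^2 - 2*k/3 - 35/9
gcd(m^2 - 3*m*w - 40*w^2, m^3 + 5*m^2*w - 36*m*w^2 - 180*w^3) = m + 5*w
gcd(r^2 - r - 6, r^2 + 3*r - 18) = r - 3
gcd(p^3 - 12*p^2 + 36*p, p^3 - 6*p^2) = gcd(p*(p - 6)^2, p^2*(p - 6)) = p^2 - 6*p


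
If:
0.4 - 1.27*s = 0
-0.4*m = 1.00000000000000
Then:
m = -2.50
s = 0.31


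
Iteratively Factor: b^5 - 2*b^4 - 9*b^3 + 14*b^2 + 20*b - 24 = (b - 2)*(b^4 - 9*b^2 - 4*b + 12) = (b - 2)*(b + 2)*(b^3 - 2*b^2 - 5*b + 6) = (b - 3)*(b - 2)*(b + 2)*(b^2 + b - 2) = (b - 3)*(b - 2)*(b + 2)^2*(b - 1)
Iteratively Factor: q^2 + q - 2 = (q + 2)*(q - 1)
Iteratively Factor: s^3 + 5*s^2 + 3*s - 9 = (s + 3)*(s^2 + 2*s - 3) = (s + 3)^2*(s - 1)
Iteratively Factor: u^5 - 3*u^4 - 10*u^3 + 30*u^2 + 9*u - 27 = (u - 1)*(u^4 - 2*u^3 - 12*u^2 + 18*u + 27) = (u - 3)*(u - 1)*(u^3 + u^2 - 9*u - 9) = (u - 3)*(u - 1)*(u + 1)*(u^2 - 9) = (u - 3)*(u - 1)*(u + 1)*(u + 3)*(u - 3)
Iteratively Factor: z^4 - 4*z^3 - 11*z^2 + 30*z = (z - 2)*(z^3 - 2*z^2 - 15*z) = (z - 5)*(z - 2)*(z^2 + 3*z) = (z - 5)*(z - 2)*(z + 3)*(z)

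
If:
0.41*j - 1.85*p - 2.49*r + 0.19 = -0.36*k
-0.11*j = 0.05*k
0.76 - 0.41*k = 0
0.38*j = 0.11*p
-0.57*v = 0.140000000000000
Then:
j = -0.84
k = 1.85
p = -2.91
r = 2.37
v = -0.25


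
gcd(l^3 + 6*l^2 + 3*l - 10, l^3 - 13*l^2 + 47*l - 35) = l - 1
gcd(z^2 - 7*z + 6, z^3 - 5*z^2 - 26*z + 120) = z - 6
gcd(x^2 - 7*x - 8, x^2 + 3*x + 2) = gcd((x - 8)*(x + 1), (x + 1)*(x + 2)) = x + 1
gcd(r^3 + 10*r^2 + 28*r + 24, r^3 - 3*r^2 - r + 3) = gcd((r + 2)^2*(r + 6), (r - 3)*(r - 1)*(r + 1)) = 1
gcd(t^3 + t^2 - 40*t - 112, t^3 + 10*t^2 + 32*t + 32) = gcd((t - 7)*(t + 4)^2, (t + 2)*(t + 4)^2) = t^2 + 8*t + 16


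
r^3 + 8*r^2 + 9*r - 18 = (r - 1)*(r + 3)*(r + 6)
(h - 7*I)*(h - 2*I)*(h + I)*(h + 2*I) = h^4 - 6*I*h^3 + 11*h^2 - 24*I*h + 28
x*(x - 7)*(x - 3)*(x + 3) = x^4 - 7*x^3 - 9*x^2 + 63*x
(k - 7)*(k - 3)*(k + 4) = k^3 - 6*k^2 - 19*k + 84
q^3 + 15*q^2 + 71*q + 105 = (q + 3)*(q + 5)*(q + 7)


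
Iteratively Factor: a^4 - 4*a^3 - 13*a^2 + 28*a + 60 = (a - 3)*(a^3 - a^2 - 16*a - 20) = (a - 5)*(a - 3)*(a^2 + 4*a + 4) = (a - 5)*(a - 3)*(a + 2)*(a + 2)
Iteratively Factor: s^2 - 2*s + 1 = (s - 1)*(s - 1)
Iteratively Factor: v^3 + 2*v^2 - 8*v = (v)*(v^2 + 2*v - 8) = v*(v - 2)*(v + 4)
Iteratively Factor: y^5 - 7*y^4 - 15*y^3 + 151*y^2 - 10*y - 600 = (y - 3)*(y^4 - 4*y^3 - 27*y^2 + 70*y + 200) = (y - 3)*(y + 2)*(y^3 - 6*y^2 - 15*y + 100) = (y - 3)*(y + 2)*(y + 4)*(y^2 - 10*y + 25) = (y - 5)*(y - 3)*(y + 2)*(y + 4)*(y - 5)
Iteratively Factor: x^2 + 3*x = (x)*(x + 3)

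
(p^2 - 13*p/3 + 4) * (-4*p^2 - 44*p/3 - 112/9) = -4*p^4 + 8*p^3/3 + 316*p^2/9 - 128*p/27 - 448/9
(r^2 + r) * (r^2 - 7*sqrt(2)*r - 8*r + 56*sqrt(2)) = r^4 - 7*sqrt(2)*r^3 - 7*r^3 - 8*r^2 + 49*sqrt(2)*r^2 + 56*sqrt(2)*r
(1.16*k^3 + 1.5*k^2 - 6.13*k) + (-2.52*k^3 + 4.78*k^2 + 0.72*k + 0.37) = -1.36*k^3 + 6.28*k^2 - 5.41*k + 0.37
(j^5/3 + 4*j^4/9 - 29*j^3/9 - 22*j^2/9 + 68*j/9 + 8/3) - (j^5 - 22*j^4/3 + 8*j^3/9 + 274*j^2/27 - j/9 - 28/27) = -2*j^5/3 + 70*j^4/9 - 37*j^3/9 - 340*j^2/27 + 23*j/3 + 100/27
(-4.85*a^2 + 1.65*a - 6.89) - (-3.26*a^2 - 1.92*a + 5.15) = -1.59*a^2 + 3.57*a - 12.04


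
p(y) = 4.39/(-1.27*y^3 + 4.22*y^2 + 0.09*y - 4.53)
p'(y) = 4.39*(3.81*y^2 - 8.44*y - 0.09)/(-1.27*y^3 + 4.22*y^2 + 0.09*y - 4.53)^2 = (16.7259*y^2 - 37.0516*y - 0.3951)/(1.27*y^3 - 4.22*y^2 - 0.09*y + 4.53)^2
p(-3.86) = 0.03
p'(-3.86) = 0.02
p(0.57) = -1.31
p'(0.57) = -1.44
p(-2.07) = 0.18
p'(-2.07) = 0.24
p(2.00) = 1.85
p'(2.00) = -1.35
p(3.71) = -0.40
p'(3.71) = 0.77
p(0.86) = -2.05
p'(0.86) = -4.35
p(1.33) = 65.91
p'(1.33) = -4527.47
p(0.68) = -1.51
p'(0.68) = -2.10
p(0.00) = -0.97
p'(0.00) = -0.02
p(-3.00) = 0.07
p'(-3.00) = 0.06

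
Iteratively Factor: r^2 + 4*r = (r + 4)*(r)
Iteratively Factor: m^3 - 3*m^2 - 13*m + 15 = (m - 5)*(m^2 + 2*m - 3) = (m - 5)*(m + 3)*(m - 1)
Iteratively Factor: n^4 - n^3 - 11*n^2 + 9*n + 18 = (n - 2)*(n^3 + n^2 - 9*n - 9) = (n - 2)*(n + 3)*(n^2 - 2*n - 3) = (n - 2)*(n + 1)*(n + 3)*(n - 3)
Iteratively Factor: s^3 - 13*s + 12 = (s + 4)*(s^2 - 4*s + 3) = (s - 1)*(s + 4)*(s - 3)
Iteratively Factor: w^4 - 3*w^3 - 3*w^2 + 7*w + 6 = (w - 3)*(w^3 - 3*w - 2) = (w - 3)*(w + 1)*(w^2 - w - 2) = (w - 3)*(w - 2)*(w + 1)*(w + 1)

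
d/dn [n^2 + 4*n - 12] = 2*n + 4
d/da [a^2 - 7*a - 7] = 2*a - 7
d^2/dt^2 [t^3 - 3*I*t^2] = 6*t - 6*I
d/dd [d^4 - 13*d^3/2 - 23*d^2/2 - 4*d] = 4*d^3 - 39*d^2/2 - 23*d - 4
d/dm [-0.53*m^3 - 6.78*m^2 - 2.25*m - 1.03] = -1.59*m^2 - 13.56*m - 2.25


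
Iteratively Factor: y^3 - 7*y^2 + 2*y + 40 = (y + 2)*(y^2 - 9*y + 20) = (y - 5)*(y + 2)*(y - 4)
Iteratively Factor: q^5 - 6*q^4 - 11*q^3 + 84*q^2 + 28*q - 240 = (q - 5)*(q^4 - q^3 - 16*q^2 + 4*q + 48) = (q - 5)*(q - 2)*(q^3 + q^2 - 14*q - 24) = (q - 5)*(q - 2)*(q + 3)*(q^2 - 2*q - 8) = (q - 5)*(q - 2)*(q + 2)*(q + 3)*(q - 4)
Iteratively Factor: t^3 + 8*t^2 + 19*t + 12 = (t + 3)*(t^2 + 5*t + 4) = (t + 3)*(t + 4)*(t + 1)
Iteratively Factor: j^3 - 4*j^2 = (j)*(j^2 - 4*j) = j^2*(j - 4)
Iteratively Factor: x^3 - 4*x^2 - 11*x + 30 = (x - 2)*(x^2 - 2*x - 15) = (x - 5)*(x - 2)*(x + 3)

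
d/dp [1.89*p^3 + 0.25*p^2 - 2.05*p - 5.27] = 5.67*p^2 + 0.5*p - 2.05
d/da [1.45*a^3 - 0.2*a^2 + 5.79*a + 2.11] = 4.35*a^2 - 0.4*a + 5.79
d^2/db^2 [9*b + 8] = 0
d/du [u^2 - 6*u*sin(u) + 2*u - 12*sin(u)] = -6*u*cos(u) + 2*u - 6*sin(u) - 12*cos(u) + 2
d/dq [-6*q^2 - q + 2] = -12*q - 1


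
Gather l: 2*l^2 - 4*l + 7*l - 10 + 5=2*l^2 + 3*l - 5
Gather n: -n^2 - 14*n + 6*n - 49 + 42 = -n^2 - 8*n - 7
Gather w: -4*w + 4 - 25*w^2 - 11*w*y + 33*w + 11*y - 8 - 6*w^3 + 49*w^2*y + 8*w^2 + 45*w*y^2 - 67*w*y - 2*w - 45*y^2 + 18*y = -6*w^3 + w^2*(49*y - 17) + w*(45*y^2 - 78*y + 27) - 45*y^2 + 29*y - 4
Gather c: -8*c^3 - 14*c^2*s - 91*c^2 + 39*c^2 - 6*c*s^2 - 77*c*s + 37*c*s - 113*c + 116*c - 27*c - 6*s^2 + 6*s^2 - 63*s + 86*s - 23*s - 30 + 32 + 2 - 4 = -8*c^3 + c^2*(-14*s - 52) + c*(-6*s^2 - 40*s - 24)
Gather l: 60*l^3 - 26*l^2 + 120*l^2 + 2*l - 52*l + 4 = 60*l^3 + 94*l^2 - 50*l + 4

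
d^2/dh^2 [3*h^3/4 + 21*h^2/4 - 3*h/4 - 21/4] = 9*h/2 + 21/2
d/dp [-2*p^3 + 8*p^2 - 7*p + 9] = -6*p^2 + 16*p - 7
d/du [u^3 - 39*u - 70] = 3*u^2 - 39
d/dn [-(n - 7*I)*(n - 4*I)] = -2*n + 11*I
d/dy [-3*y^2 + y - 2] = 1 - 6*y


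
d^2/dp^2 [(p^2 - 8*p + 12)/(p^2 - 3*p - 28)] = 10*(-p^3 + 24*p^2 - 156*p + 380)/(p^6 - 9*p^5 - 57*p^4 + 477*p^3 + 1596*p^2 - 7056*p - 21952)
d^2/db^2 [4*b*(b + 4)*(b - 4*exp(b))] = -16*b^2*exp(b) - 128*b*exp(b) + 24*b - 160*exp(b) + 32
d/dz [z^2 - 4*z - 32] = 2*z - 4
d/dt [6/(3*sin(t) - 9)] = -2*cos(t)/(sin(t) - 3)^2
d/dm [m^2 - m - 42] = 2*m - 1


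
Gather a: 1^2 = 1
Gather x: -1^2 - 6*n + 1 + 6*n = 0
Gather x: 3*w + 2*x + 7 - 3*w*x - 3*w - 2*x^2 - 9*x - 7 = -2*x^2 + x*(-3*w - 7)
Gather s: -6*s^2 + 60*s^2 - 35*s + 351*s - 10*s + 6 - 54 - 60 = 54*s^2 + 306*s - 108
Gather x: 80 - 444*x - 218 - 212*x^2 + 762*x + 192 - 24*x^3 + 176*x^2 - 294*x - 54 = -24*x^3 - 36*x^2 + 24*x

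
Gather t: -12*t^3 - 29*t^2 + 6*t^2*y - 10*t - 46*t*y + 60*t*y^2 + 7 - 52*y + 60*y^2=-12*t^3 + t^2*(6*y - 29) + t*(60*y^2 - 46*y - 10) + 60*y^2 - 52*y + 7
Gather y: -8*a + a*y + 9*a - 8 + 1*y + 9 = a + y*(a + 1) + 1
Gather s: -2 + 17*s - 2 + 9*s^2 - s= 9*s^2 + 16*s - 4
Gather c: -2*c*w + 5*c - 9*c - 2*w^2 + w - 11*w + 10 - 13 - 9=c*(-2*w - 4) - 2*w^2 - 10*w - 12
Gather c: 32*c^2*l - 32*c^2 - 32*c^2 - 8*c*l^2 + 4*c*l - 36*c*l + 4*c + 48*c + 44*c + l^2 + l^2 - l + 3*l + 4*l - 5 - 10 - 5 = c^2*(32*l - 64) + c*(-8*l^2 - 32*l + 96) + 2*l^2 + 6*l - 20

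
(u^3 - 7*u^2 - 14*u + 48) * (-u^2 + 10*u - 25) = -u^5 + 17*u^4 - 81*u^3 - 13*u^2 + 830*u - 1200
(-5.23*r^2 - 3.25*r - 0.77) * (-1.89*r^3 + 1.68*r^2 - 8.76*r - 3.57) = 9.8847*r^5 - 2.6439*r^4 + 41.8101*r^3 + 45.8475*r^2 + 18.3477*r + 2.7489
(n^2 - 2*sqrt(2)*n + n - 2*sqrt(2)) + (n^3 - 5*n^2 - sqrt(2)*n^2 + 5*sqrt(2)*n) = n^3 - 4*n^2 - sqrt(2)*n^2 + n + 3*sqrt(2)*n - 2*sqrt(2)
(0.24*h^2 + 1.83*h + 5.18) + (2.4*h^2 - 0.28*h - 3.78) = 2.64*h^2 + 1.55*h + 1.4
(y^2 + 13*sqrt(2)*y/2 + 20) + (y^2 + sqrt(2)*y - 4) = 2*y^2 + 15*sqrt(2)*y/2 + 16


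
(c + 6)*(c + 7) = c^2 + 13*c + 42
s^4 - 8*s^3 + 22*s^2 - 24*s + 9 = (s - 3)^2*(s - 1)^2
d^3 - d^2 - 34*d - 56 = (d - 7)*(d + 2)*(d + 4)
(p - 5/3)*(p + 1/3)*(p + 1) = p^3 - p^2/3 - 17*p/9 - 5/9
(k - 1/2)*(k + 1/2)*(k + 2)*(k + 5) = k^4 + 7*k^3 + 39*k^2/4 - 7*k/4 - 5/2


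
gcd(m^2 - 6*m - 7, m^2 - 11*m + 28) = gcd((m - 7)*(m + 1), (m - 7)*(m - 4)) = m - 7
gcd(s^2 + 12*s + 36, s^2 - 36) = s + 6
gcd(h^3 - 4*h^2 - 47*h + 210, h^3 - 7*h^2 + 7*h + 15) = h - 5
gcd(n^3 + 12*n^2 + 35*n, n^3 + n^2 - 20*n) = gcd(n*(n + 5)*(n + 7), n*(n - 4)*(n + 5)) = n^2 + 5*n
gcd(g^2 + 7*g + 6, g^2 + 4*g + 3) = g + 1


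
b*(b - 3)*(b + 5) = b^3 + 2*b^2 - 15*b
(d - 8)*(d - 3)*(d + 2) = d^3 - 9*d^2 + 2*d + 48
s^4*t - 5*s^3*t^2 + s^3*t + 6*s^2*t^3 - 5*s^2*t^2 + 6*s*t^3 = s*(s - 3*t)*(s - 2*t)*(s*t + t)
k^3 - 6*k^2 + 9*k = k*(k - 3)^2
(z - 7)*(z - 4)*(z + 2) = z^3 - 9*z^2 + 6*z + 56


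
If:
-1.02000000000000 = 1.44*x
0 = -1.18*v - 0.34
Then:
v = -0.29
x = -0.71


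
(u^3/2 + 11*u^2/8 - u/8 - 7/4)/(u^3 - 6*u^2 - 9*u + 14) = (4*u + 7)/(8*(u - 7))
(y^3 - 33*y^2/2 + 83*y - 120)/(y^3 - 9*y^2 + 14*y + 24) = (y^2 - 21*y/2 + 20)/(y^2 - 3*y - 4)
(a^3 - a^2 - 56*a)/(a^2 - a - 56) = a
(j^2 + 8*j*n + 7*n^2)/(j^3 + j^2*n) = (j + 7*n)/j^2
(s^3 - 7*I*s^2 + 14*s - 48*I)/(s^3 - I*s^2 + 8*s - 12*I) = (s - 8*I)/(s - 2*I)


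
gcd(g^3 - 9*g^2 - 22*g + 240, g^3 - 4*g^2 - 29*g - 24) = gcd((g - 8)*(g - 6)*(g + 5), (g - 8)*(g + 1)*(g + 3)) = g - 8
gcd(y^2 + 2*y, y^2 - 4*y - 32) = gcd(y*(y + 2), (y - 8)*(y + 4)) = 1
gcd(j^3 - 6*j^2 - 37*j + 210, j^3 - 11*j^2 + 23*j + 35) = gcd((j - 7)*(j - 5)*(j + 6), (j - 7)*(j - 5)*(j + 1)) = j^2 - 12*j + 35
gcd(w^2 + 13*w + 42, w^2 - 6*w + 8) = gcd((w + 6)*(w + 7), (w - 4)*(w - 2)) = 1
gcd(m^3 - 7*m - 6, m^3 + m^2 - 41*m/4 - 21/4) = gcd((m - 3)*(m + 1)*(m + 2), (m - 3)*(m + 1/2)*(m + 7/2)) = m - 3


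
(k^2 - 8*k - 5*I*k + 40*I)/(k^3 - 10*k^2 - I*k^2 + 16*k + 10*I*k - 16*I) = (k - 5*I)/(k^2 - k*(2 + I) + 2*I)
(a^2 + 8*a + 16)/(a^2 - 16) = (a + 4)/(a - 4)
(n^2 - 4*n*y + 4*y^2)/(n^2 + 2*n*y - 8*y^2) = (n - 2*y)/(n + 4*y)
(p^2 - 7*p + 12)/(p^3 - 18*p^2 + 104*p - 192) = (p - 3)/(p^2 - 14*p + 48)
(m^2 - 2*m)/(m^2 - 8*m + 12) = m/(m - 6)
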